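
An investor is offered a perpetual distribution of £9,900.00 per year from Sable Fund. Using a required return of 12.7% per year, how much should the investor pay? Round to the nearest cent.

Level perpetuity: PV = C / r = £9,900.00 / 0.127 = £77,952.76

£77952.76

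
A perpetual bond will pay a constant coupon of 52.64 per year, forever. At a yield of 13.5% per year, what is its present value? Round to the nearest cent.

389.93

Level perpetuity: PV = C / r = 52.64 / 0.135 = 389.93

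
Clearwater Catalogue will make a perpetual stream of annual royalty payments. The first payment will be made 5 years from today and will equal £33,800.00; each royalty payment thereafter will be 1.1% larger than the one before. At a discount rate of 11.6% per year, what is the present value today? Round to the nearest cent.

£207525.10

Value at end of year 4: C₁ / (r − g) = £33,800.00 / (0.116 − 0.011) = £321,904.7619
Discount to today: PV = £321,904.7619 / (1 + 0.116)^4 = £321,904.7619 / 1.551161 = £207,525.10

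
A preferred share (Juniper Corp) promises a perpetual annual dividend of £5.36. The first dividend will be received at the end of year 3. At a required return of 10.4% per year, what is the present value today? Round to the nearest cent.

£42.29

Value at end of year 2: C / r = £5.36 / 0.104 = £51.5385
Discount to today: PV = £51.5385 / (1 + 0.104)^2 = £51.5385 / 1.218816 = £42.29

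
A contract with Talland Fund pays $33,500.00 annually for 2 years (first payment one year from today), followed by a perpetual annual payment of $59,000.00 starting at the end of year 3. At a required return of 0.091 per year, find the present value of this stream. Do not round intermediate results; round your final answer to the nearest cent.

PV of 2-year annuity: $33,500.00 × [1 − (1+0.091)^−2] / 0.091 = 58850.38911
Perpetuity value at year 2: $59,000.00 / 0.091 = 648351.64835
PV of perpetuity: 648351.64835 / (1+0.091)^2 = 544704.69440
Total PV = 58850.38911 + 544704.69440 = 603555.08351

$603555.08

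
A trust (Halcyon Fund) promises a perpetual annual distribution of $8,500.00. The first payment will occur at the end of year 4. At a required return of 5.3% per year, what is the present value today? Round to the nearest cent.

Value at end of year 3: C / r = $8,500.00 / 0.053 = $160,377.3585
Discount to today: PV = $160,377.3585 / (1 + 0.053)^3 = $160,377.3585 / 1.167576 = $137,359.26

$137359.26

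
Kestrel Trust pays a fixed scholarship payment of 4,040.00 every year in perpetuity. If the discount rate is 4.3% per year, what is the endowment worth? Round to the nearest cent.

Level perpetuity: PV = C / r = 4,040.00 / 0.043 = 93,953.49

93953.49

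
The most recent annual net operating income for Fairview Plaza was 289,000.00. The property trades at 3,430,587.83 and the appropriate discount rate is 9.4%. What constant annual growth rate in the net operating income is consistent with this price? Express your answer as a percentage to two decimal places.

0.90%

P = D₀(1+g)/(r−g) ⇒ P(r−g) = D₀(1+g) ⇒ g(P+D₀) = P·r − D₀
g = (P·r − D₀)/(P + D₀) = (3,430,587.83×0.094 − 289,000.00) / (3,430,587.83 + 289,000.00) = 0.009000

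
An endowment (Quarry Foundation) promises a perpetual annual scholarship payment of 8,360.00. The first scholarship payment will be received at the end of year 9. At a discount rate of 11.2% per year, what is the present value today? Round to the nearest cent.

Value at end of year 8: C / r = 8,360.00 / 0.112 = 74,642.8571
Discount to today: PV = 74,642.8571 / (1 + 0.112)^8 = 74,642.8571 / 2.337967 = 31,926.40

31926.40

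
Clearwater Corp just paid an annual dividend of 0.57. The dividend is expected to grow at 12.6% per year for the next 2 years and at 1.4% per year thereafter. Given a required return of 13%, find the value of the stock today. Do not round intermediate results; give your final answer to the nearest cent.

D_1 = 0.64182
D_2 = 0.72269
Terminal value at year 2: TV = D_2×(1+g_2)/(r−g_2) = 0.73281/0.116 = 6.31730
P_0 = D_1/(1+r)^1 + D_2/(1+r)^2 + TV/(1+r)^2
    = 0.56798 + 0.56597 + 4.94737 = 6.08133

6.08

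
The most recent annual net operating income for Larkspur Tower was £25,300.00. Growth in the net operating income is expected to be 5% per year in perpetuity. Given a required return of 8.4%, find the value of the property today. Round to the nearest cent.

D₁ = D₀ × (1 + g) = £25,300.00 × 1.05 = £26,565.0000
Growing perpetuity: P = D₁ / (r − g) = £26,565.0000 / (0.084 − 0.05) = £781,323.53

£781323.53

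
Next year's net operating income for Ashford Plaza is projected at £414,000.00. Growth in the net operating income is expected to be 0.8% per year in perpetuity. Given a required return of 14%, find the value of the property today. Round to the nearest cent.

£3136363.64

Growing perpetuity: P = D₁ / (r − g) = £414,000.0000 / (0.14 − 0.008) = £3,136,363.64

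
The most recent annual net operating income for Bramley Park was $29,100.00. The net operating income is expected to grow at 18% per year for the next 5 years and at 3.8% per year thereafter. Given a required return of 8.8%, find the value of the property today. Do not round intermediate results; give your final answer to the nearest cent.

D_1 = 34338.00000
D_2 = 40518.84000
D_3 = 47812.23120
D_4 = 56418.43282
D_5 = 66573.75072
Terminal value at year 5: TV = D_5×(1+g_2)/(r−g_2) = 69103.55325/0.05 = 1382071.06501
P_0 = D_1/(1+r)^1 + D_2/(1+r)^2 + D_3/(1+r)^3 + D_4/(1+r)^4 + D_5/(1+r)^5 + TV/(1+r)^5
    = 31560.66176 + 34229.39419 + 37123.79150 + 40262.93563 + 43667.52210 + 906537.75878 = 1093382.06396

$1093382.06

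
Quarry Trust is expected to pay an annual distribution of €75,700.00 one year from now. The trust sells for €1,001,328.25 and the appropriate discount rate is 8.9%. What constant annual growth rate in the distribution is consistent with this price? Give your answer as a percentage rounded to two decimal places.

P = D₁/(r−g) ⇒ g = r − D₁/P = 0.089 − €75,700.00/€1,001,328.25 = 0.013400

1.34%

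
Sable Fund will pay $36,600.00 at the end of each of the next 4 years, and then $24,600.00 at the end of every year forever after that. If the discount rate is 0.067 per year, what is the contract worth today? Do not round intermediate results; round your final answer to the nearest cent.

PV of 4-year annuity: $36,600.00 × [1 − (1+0.067)^−4] / 0.067 = 124816.18521
Perpetuity value at year 4: $24,600.00 / 0.067 = 367164.17910
PV of perpetuity: 367164.17910 / (1+0.067)^4 = 283271.33331
Total PV = 124816.18521 + 283271.33331 = 408087.51852

$408087.52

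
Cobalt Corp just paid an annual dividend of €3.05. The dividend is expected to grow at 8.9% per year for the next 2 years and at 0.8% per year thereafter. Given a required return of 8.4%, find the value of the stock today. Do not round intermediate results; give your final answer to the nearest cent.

D_1 = 3.32145
D_2 = 3.61706
Terminal value at year 2: TV = D_2×(1+g_2)/(r−g_2) = 3.64600/0.076 = 47.97363
P_0 = D_1/(1+r)^1 + D_2/(1+r)^2 + TV/(1+r)^2
    = 3.06407 + 3.07820 + 40.82667 = 46.96894

€46.97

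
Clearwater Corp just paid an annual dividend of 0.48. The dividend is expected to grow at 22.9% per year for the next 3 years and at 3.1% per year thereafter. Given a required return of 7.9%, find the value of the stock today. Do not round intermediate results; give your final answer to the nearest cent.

D_1 = 0.58992
D_2 = 0.72501
D_3 = 0.89104
Terminal value at year 3: TV = D_3×(1+g_2)/(r−g_2) = 0.91866/0.048 = 19.13878
P_0 = D_1/(1+r)^1 + D_2/(1+r)^2 + D_3/(1+r)^3 + TV/(1+r)^3
    = 0.54673 + 0.62273 + 0.70930 + 15.23526 = 17.11403

17.11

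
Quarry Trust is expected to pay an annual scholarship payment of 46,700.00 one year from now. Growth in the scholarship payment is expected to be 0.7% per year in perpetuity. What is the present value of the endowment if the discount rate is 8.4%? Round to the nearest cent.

606493.51

Growing perpetuity: P = D₁ / (r − g) = 46,700.0000 / (0.084 − 0.007) = 606,493.51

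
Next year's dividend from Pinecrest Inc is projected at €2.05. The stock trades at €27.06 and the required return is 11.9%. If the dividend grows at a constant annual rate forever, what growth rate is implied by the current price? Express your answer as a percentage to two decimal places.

4.32%

P = D₁/(r−g) ⇒ g = r − D₁/P = 0.119 − €2.05/€27.06 = 0.043242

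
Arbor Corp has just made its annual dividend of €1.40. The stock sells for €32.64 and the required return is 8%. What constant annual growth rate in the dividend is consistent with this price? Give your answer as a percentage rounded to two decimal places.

3.56%

P = D₀(1+g)/(r−g) ⇒ P(r−g) = D₀(1+g) ⇒ g(P+D₀) = P·r − D₀
g = (P·r − D₀)/(P + D₀) = (€32.64×0.08 − €1.40) / (€32.64 + €1.40) = 0.035582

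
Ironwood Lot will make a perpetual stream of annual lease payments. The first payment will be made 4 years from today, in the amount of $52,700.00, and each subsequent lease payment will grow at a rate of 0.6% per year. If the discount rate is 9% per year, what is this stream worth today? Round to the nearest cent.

Value at end of year 3: C₁ / (r − g) = $52,700.00 / (0.09 − 0.006) = $627,380.9524
Discount to today: PV = $627,380.9524 / (1 + 0.09)^3 = $627,380.9524 / 1.295029 = $484,453.21

$484453.21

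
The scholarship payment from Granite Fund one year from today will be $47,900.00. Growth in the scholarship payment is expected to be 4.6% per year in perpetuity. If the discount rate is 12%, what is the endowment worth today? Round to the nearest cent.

Growing perpetuity: P = D₁ / (r − g) = $47,900.0000 / (0.12 − 0.046) = $647,297.30

$647297.30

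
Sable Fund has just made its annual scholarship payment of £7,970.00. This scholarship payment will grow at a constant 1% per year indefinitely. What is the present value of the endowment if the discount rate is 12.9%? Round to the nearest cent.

D₁ = D₀ × (1 + g) = £7,970.00 × 1.01 = £8,049.7000
Growing perpetuity: P = D₁ / (r − g) = £8,049.7000 / (0.129 − 0.01) = £67,644.54

£67644.54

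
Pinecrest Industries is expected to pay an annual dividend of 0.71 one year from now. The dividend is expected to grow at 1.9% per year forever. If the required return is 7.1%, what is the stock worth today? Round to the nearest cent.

13.65

Growing perpetuity: P = D₁ / (r − g) = 0.7100 / (0.071 − 0.019) = 13.65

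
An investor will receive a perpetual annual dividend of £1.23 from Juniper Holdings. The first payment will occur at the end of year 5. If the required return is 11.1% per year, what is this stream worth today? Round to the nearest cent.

£7.27

Value at end of year 4: C / r = £1.23 / 0.111 = £11.0811
Discount to today: PV = £11.0811 / (1 + 0.111)^4 = £11.0811 / 1.523548 = £7.27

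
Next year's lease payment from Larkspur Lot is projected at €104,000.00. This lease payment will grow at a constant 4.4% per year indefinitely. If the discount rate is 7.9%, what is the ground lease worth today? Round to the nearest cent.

Growing perpetuity: P = D₁ / (r − g) = €104,000.0000 / (0.079 − 0.044) = €2,971,428.57

€2971428.57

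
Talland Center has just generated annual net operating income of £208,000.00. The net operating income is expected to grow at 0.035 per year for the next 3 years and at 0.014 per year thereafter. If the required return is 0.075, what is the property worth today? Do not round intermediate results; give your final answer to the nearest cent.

D_1 = 215280.00000
D_2 = 222814.80000
D_3 = 230613.31800
Terminal value at year 3: TV = D_3×(1+g_2)/(r−g_2) = 233841.90445/0.061 = 3833473.84348
P_0 = D_1/(1+r)^1 + D_2/(1+r)^2 + D_3/(1+r)^3 + TV/(1+r)^3
    = 200260.46512 + 192808.91293 + 185634.62779 + 3085795.28824 = 3664499.29408

£3664499.29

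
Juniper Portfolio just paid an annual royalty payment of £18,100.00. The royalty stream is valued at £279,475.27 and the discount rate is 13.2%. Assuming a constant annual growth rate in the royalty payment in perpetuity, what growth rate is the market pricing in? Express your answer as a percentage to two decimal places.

6.31%

P = D₀(1+g)/(r−g) ⇒ P(r−g) = D₀(1+g) ⇒ g(P+D₀) = P·r − D₀
g = (P·r − D₀)/(P + D₀) = (£279,475.27×0.132 − £18,100.00) / (£279,475.27 + £18,100.00) = 0.063146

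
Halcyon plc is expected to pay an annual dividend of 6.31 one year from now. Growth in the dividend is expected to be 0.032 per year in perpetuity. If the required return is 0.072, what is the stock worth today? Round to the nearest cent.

Growing perpetuity: P = D₁ / (r − g) = 6.3100 / (0.072 − 0.032) = 157.75

157.75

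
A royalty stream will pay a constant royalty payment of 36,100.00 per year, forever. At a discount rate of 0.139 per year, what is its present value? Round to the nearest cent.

259712.23

Level perpetuity: PV = C / r = 36,100.00 / 0.139 = 259,712.23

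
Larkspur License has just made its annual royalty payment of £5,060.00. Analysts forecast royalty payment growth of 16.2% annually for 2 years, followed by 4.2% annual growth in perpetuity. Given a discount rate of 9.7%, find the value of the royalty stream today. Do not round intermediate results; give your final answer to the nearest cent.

D_1 = 5879.72000
D_2 = 6832.23464
Terminal value at year 2: TV = D_2×(1+g_2)/(r−g_2) = 7119.18849/0.055 = 129439.79082
P_0 = D_1/(1+r)^1 + D_2/(1+r)^2 + TV/(1+r)^2
    = 5359.81768 + 5677.40032 + 107560.92967 = 118598.14768

£118598.15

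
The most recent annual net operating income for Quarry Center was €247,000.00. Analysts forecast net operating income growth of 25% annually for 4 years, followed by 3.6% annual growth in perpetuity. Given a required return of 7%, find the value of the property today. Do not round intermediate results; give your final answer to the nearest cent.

€15497383.54

D_1 = 308750.00000
D_2 = 385937.50000
D_3 = 482421.87500
D_4 = 603027.34375
Terminal value at year 4: TV = D_4×(1+g_2)/(r−g_2) = 624736.32812/0.034 = 18374597.88603
P_0 = D_1/(1+r)^1 + D_2/(1+r)^2 + D_3/(1+r)^3 + D_4/(1+r)^4 + TV/(1+r)^4
    = 288551.40187 + 337092.75919 + 393799.95233 + 460046.67328 + 14017892.75055 = 15497383.53722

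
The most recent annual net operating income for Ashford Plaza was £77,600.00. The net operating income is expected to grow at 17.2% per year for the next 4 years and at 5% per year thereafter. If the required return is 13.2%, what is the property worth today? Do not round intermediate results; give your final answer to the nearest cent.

D_1 = 90947.20000
D_2 = 106590.11840
D_3 = 124923.61876
D_4 = 146410.48119
Terminal value at year 4: TV = D_4×(1+g_2)/(r−g_2) = 153731.00525/0.082 = 1874768.35673
P_0 = D_1/(1+r)^1 + D_2/(1+r)^2 + D_3/(1+r)^3 + D_4/(1+r)^4 + TV/(1+r)^4
    = 80342.04947 + 83180.99115 + 86120.24879 + 89163.36712 + 1141726.04235 = 1480532.69887

£1480532.70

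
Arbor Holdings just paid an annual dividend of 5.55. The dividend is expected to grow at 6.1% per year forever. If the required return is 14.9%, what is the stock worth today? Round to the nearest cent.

D₁ = D₀ × (1 + g) = 5.55 × 1.061 = 5.8886
Growing perpetuity: P = D₁ / (r − g) = 5.8886 / (0.149 − 0.061) = 66.92

66.92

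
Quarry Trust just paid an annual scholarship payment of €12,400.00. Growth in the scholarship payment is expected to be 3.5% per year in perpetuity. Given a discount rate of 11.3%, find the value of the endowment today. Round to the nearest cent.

D₁ = D₀ × (1 + g) = €12,400.00 × 1.035 = €12,834.0000
Growing perpetuity: P = D₁ / (r − g) = €12,834.0000 / (0.113 − 0.035) = €164,538.46

€164538.46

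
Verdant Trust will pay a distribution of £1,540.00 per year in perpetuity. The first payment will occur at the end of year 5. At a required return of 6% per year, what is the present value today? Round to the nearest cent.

Value at end of year 4: C / r = £1,540.00 / 0.06 = £25,666.6667
Discount to today: PV = £25,666.6667 / (1 + 0.06)^4 = £25,666.6667 / 1.262477 = £20,330.40

£20330.40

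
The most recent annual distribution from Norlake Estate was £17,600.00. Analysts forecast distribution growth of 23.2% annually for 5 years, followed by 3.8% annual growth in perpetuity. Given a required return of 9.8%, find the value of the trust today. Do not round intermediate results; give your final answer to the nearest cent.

£667467.63

D_1 = 21683.20000
D_2 = 26713.70240
D_3 = 32911.28136
D_4 = 40546.69863
D_5 = 49953.53271
Terminal value at year 5: TV = D_5×(1+g_2)/(r−g_2) = 51851.76696/0.06 = 864196.11595
P_0 = D_1/(1+r)^1 + D_2/(1+r)^2 + D_3/(1+r)^3 + D_4/(1+r)^4 + D_5/(1+r)^5 + TV/(1+r)^5
    = 19747.90528 + 22157.94108 + 24862.09783 + 27896.27006 + 31300.73289 + 541502.67893 = 667467.62606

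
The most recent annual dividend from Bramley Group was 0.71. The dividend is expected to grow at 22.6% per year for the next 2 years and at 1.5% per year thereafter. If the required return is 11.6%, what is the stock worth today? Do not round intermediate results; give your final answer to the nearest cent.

D_1 = 0.87046
D_2 = 1.06718
Terminal value at year 2: TV = D_2×(1+g_2)/(r−g_2) = 1.08319/0.101 = 10.72467
P_0 = D_1/(1+r)^1 + D_2/(1+r)^2 + TV/(1+r)^2
    = 0.77998 + 0.85686 + 8.61104 = 10.24788

10.25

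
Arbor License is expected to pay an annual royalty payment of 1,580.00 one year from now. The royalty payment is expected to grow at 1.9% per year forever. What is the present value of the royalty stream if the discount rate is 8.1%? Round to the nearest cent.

Growing perpetuity: P = D₁ / (r − g) = 1,580.0000 / (0.081 − 0.019) = 25,483.87

25483.87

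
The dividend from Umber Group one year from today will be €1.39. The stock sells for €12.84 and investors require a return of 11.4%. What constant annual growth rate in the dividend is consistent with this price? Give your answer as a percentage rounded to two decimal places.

P = D₁/(r−g) ⇒ g = r − D₁/P = 0.114 − €1.39/€12.84 = 0.005745

0.57%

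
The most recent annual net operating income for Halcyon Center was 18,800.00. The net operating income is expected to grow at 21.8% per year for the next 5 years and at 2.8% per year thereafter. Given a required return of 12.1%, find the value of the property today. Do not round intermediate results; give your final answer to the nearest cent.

436091.07

D_1 = 22898.40000
D_2 = 27890.25120
D_3 = 33970.32596
D_4 = 41375.85702
D_5 = 50395.79385
Terminal value at year 5: TV = D_5×(1+g_2)/(r−g_2) = 51806.87608/0.093 = 557063.18365
P_0 = D_1/(1+r)^1 + D_2/(1+r)^2 + D_3/(1+r)^3 + D_4/(1+r)^4 + D_5/(1+r)^5 + TV/(1+r)^5
    = 20426.76182 + 22194.28715 + 24114.75624 + 26201.40331 + 28468.60770 + 314685.25496 = 436091.07117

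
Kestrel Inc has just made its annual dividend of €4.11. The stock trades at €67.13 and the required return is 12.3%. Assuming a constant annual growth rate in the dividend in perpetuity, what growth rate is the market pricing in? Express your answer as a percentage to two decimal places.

P = D₀(1+g)/(r−g) ⇒ P(r−g) = D₀(1+g) ⇒ g(P+D₀) = P·r − D₀
g = (P·r − D₀)/(P + D₀) = (€67.13×0.123 − €4.11) / (€67.13 + €4.11) = 0.058212

5.82%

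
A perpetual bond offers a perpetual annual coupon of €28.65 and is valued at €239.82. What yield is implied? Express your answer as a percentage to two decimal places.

11.95%

P = C/r ⇒ r = C/P = €28.65/€239.82 = 0.119465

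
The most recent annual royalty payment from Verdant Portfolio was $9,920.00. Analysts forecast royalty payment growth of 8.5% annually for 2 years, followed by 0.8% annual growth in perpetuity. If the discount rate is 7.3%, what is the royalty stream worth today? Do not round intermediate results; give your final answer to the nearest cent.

D_1 = 10763.20000
D_2 = 11678.07200
Terminal value at year 2: TV = D_2×(1+g_2)/(r−g_2) = 11771.49658/0.065 = 181099.94732
P_0 = D_1/(1+r)^1 + D_2/(1+r)^2 + TV/(1+r)^2
    = 10030.94129 + 10143.12329 + 157296.43510 = 177470.49968

$177470.50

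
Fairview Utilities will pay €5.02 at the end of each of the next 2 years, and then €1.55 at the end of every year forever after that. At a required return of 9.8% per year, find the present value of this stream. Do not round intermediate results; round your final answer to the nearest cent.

€21.85

PV of 2-year annuity: €5.02 × [1 − (1+0.098)^−2] / 0.098 = 8.73584
Perpetuity value at year 2: €1.55 / 0.098 = 15.81633
PV of perpetuity: 15.81633 / (1+0.098)^2 = 13.11901
Total PV = 8.73584 + 13.11901 = 21.85484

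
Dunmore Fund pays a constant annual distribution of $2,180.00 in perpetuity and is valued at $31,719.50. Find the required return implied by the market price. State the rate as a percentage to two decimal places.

P = C/r ⇒ r = C/P = $2,180.00/$31,719.50 = 0.068727

6.87%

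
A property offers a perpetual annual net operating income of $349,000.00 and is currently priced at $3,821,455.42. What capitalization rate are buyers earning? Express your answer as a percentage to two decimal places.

9.13%

P = C/r ⇒ r = C/P = $349,000.00/$3,821,455.42 = 0.091326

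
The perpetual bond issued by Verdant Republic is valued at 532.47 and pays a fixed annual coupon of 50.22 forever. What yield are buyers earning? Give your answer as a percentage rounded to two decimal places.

P = C/r ⇒ r = C/P = 50.22/532.47 = 0.094315

9.43%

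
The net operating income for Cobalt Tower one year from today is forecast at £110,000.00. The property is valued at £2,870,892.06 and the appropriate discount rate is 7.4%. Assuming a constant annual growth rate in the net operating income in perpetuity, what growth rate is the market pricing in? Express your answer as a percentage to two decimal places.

3.57%

P = D₁/(r−g) ⇒ g = r − D₁/P = 0.074 − £110,000.00/£2,870,892.06 = 0.035684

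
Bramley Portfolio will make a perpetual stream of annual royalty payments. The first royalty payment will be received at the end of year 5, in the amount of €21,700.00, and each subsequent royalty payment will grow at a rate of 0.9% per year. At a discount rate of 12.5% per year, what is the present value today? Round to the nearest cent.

Value at end of year 4: C₁ / (r − g) = €21,700.00 / (0.125 − 0.009) = €187,068.9655
Discount to today: PV = €187,068.9655 / (1 + 0.125)^4 = €187,068.9655 / 1.601807 = €116,786.23

€116786.23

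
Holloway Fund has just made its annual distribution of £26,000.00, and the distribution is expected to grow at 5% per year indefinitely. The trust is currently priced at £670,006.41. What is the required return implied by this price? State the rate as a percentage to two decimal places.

9.07%

D₁ = £26,000.00 × 1.05 = £27,300.0000
P = D₁/(r − g) ⇒ r = D₁/P + g = £27,300.0000/£670,006.41 + 0.05 = 0.040746 + 0.05 = 0.090746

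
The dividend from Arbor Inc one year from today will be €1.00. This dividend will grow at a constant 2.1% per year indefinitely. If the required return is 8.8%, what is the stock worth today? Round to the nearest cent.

Growing perpetuity: P = D₁ / (r − g) = €1.0000 / (0.088 − 0.021) = €14.93

€14.93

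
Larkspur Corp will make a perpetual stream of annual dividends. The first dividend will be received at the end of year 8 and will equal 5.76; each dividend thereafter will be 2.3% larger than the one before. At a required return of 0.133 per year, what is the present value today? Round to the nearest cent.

21.85

Value at end of year 7: C₁ / (r − g) = 5.76 / (0.133 − 0.023) = 52.3636
Discount to today: PV = 52.3636 / (1 + 0.133)^7 = 52.3636 / 2.396676 = 21.85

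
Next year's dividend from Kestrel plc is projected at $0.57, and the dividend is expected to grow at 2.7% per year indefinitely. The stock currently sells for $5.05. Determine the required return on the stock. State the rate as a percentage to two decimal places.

P = D₁/(r − g) ⇒ r = D₁/P + g = $0.5700/$5.05 + 0.027 = 0.112871 + 0.027 = 0.139871

13.99%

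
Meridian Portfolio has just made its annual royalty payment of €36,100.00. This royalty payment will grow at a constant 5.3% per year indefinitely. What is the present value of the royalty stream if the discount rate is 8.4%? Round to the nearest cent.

D₁ = D₀ × (1 + g) = €36,100.00 × 1.053 = €38,013.3000
Growing perpetuity: P = D₁ / (r − g) = €38,013.3000 / (0.084 − 0.053) = €1,226,235.48

€1226235.48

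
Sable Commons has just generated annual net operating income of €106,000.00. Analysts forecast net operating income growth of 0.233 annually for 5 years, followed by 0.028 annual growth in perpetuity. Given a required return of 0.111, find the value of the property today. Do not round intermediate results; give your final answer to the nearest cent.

D_1 = 130698.00000
D_2 = 161150.63400
D_3 = 198698.73172
D_4 = 244995.53621
D_5 = 302079.49615
Terminal value at year 5: TV = D_5×(1+g_2)/(r−g_2) = 310537.72204/0.083 = 3741418.33787
P_0 = D_1/(1+r)^1 + D_2/(1+r)^2 + D_3/(1+r)^3 + D_4/(1+r)^4 + D_5/(1+r)^5 + TV/(1+r)^5
    = 117639.96400 + 130558.12386 + 144894.83953 + 160805.88402 + 178464.13591 + 2210375.08085 = 2942738.02816

€2942738.03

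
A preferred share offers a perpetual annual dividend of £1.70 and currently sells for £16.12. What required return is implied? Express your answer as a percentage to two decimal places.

10.55%

P = C/r ⇒ r = C/P = £1.70/£16.12 = 0.105459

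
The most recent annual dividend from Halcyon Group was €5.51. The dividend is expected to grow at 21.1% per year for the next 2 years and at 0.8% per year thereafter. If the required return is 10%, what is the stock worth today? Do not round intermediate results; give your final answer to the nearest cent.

€85.91

D_1 = 6.67261
D_2 = 8.08053
Terminal value at year 2: TV = D_2×(1+g_2)/(r−g_2) = 8.14517/0.092 = 88.53451
P_0 = D_1/(1+r)^1 + D_2/(1+r)^2 + TV/(1+r)^2
    = 6.06601 + 6.67812 + 73.16902 = 85.91315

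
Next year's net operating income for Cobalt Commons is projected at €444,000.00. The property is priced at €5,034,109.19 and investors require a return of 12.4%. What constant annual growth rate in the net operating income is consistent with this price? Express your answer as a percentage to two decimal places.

P = D₁/(r−g) ⇒ g = r − D₁/P = 0.124 − €444,000.00/€5,034,109.19 = 0.035802

3.58%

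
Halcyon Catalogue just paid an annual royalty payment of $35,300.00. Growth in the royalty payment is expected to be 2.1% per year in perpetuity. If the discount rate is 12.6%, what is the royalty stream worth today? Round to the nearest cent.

D₁ = D₀ × (1 + g) = $35,300.00 × 1.021 = $36,041.3000
Growing perpetuity: P = D₁ / (r − g) = $36,041.3000 / (0.126 − 0.021) = $343,250.48

$343250.48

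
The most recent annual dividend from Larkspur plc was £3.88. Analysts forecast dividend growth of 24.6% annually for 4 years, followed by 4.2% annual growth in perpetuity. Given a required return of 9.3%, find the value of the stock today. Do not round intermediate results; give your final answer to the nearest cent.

D_1 = 4.83448
D_2 = 6.02376
D_3 = 7.50561
D_4 = 9.35199
Terminal value at year 4: TV = D_4×(1+g_2)/(r−g_2) = 9.74477/0.051 = 191.07393
P_0 = D_1/(1+r)^1 + D_2/(1+r)^2 + D_3/(1+r)^3 + D_4/(1+r)^4 + TV/(1+r)^4
    = 4.42313 + 5.04229 + 5.74811 + 6.55274 + 133.88157 = 155.64784

£155.65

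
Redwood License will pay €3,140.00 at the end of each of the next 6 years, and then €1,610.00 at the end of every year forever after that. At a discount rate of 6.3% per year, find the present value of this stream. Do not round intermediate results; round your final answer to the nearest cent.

PV of 6-year annuity: €3,140.00 × [1 − (1+0.063)^−6] / 0.063 = 15295.92666
Perpetuity value at year 6: €1,610.00 / 0.063 = 25555.55556
PV of perpetuity: 25555.55556 / (1+0.063)^6 = 17712.73966
Total PV = 15295.92666 + 17712.73966 = 33008.66631

€33008.67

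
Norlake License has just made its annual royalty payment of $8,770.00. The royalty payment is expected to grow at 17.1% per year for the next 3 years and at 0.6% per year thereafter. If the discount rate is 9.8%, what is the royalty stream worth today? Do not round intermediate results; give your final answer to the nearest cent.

$146291.15

D_1 = 10269.67000
D_2 = 12025.78357
D_3 = 14082.19256
Terminal value at year 3: TV = D_3×(1+g_2)/(r−g_2) = 14166.68572/0.092 = 153985.71430
P_0 = D_1/(1+r)^1 + D_2/(1+r)^2 + D_3/(1+r)^3 + TV/(1+r)^3
    = 9353.06922 + 9974.90351 + 10638.08015 + 116325.09386 = 146291.14674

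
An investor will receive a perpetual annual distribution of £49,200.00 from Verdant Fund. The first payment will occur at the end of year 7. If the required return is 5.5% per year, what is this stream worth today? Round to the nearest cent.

Value at end of year 6: C / r = £49,200.00 / 0.055 = £894,545.4545
Discount to today: PV = £894,545.4545 / (1 + 0.055)^6 = £894,545.4545 / 1.378843 = £648,765.36

£648765.36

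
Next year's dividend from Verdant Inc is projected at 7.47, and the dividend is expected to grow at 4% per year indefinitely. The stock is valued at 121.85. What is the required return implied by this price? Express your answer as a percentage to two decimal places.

P = D₁/(r − g) ⇒ r = D₁/P + g = 7.4700/121.85 + 0.04 = 0.061305 + 0.04 = 0.101305

10.13%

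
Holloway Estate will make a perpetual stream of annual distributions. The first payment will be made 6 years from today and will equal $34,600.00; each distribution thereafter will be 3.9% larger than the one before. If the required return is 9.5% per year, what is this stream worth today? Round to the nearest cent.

$392479.95

Value at end of year 5: C₁ / (r − g) = $34,600.00 / (0.095 − 0.039) = $617,857.1429
Discount to today: PV = $617,857.1429 / (1 + 0.095)^5 = $617,857.1429 / 1.574239 = $392,479.95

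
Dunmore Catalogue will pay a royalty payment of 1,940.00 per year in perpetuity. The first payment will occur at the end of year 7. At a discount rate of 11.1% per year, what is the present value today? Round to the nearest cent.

Value at end of year 6: C / r = 1,940.00 / 0.111 = 17,477.4775
Discount to today: PV = 17,477.4775 / (1 + 0.111)^6 = 17,477.4775 / 1.880548 = 9,293.82

9293.82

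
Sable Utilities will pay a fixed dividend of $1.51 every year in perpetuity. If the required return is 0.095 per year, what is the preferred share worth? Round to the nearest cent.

Level perpetuity: PV = C / r = $1.51 / 0.095 = $15.89

$15.89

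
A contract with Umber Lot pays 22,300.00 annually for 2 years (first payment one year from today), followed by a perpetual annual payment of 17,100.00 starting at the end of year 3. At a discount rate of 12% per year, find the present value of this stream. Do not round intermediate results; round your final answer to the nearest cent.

PV of 2-year annuity: 22,300.00 × [1 − (1+0.12)^−2] / 0.12 = 37688.13776
Perpetuity value at year 2: 17,100.00 / 0.12 = 142500.00000
PV of perpetuity: 142500.00000 / (1+0.12)^2 = 113600.12755
Total PV = 37688.13776 + 113600.12755 = 151288.26531

151288.27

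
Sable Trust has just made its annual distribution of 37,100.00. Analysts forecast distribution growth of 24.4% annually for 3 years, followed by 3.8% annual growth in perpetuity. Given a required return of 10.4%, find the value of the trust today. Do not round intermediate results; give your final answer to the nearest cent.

976788.07

D_1 = 46152.40000
D_2 = 57413.58560
D_3 = 71422.50049
Terminal value at year 3: TV = D_3×(1+g_2)/(r−g_2) = 74136.55550/0.066 = 1123281.14401
P_0 = D_1/(1+r)^1 + D_2/(1+r)^2 + D_3/(1+r)^3 + TV/(1+r)^3
    = 41804.71014 + 47106.03208 + 53079.62311 + 834797.70889 = 976788.07423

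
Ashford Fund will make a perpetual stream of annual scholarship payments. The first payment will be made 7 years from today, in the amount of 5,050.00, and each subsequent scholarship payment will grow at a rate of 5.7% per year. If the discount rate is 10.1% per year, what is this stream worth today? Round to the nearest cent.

Value at end of year 6: C₁ / (r − g) = 5,050.00 / (0.101 − 0.057) = 114,772.7273
Discount to today: PV = 114,772.7273 / (1 + 0.101)^6 = 114,772.7273 / 1.781246 = 64,433.95

64433.95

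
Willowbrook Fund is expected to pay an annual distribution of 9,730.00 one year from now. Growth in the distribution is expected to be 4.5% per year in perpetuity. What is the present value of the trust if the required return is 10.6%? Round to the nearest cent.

159508.20

Growing perpetuity: P = D₁ / (r − g) = 9,730.0000 / (0.106 − 0.045) = 159,508.20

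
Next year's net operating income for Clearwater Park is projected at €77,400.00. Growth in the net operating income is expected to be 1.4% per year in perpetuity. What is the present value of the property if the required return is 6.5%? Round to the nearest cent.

€1517647.06

Growing perpetuity: P = D₁ / (r − g) = €77,400.0000 / (0.065 − 0.014) = €1,517,647.06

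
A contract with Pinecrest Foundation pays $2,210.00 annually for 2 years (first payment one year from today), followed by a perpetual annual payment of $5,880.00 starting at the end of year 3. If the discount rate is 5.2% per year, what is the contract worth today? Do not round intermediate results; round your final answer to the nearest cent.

PV of 2-year annuity: $2,210.00 × [1 − (1+0.052)^−2] / 0.052 = 4097.68104
Perpetuity value at year 2: $5,880.00 / 0.052 = 113076.92308
PV of perpetuity: 113076.92308 / (1+0.052)^2 = 102174.49569
Total PV = 4097.68104 + 102174.49569 = 106272.17673

$106272.18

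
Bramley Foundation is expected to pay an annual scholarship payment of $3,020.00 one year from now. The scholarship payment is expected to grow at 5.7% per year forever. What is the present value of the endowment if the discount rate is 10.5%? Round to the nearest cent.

Growing perpetuity: P = D₁ / (r − g) = $3,020.0000 / (0.105 − 0.057) = $62,916.67

$62916.67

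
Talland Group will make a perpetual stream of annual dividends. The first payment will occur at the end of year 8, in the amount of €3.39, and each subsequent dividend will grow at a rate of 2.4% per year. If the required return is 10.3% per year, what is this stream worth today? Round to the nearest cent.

Value at end of year 7: C₁ / (r − g) = €3.39 / (0.103 − 0.024) = €42.9114
Discount to today: PV = €42.9114 / (1 + 0.103)^7 = €42.9114 / 1.986226 = €21.60

€21.60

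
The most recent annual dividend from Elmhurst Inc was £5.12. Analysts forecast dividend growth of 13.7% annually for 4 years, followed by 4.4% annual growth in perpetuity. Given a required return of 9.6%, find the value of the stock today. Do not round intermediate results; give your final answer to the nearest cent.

£141.53

D_1 = 5.82144
D_2 = 6.61898
D_3 = 7.52578
D_4 = 8.55681
Terminal value at year 4: TV = D_4×(1+g_2)/(r−g_2) = 8.93331/0.052 = 171.79439
P_0 = D_1/(1+r)^1 + D_2/(1+r)^2 + D_3/(1+r)^3 + D_4/(1+r)^4 + TV/(1+r)^4
    = 5.31153 + 5.51023 + 5.71636 + 5.93020 + 119.06024 = 141.52857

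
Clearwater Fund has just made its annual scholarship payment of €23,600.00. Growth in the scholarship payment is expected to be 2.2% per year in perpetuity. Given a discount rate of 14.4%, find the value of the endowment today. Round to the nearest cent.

€197698.36

D₁ = D₀ × (1 + g) = €23,600.00 × 1.022 = €24,119.2000
Growing perpetuity: P = D₁ / (r − g) = €24,119.2000 / (0.144 − 0.022) = €197,698.36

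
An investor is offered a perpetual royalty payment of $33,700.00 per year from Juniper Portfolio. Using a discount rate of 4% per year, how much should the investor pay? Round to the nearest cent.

Level perpetuity: PV = C / r = $33,700.00 / 0.04 = $842,500.00

$842500.00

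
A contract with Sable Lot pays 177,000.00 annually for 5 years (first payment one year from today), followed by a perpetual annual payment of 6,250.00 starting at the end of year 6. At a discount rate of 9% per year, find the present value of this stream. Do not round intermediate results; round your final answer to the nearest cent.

PV of 5-year annuity: 177,000.00 × [1 − (1+0.09)^−5] / 0.09 = 688468.27361
Perpetuity value at year 5: 6,250.00 / 0.09 = 69444.44444
PV of perpetuity: 69444.44444 / (1+0.09)^5 = 45134.12405
Total PV = 688468.27361 + 45134.12405 = 733602.39766

733602.40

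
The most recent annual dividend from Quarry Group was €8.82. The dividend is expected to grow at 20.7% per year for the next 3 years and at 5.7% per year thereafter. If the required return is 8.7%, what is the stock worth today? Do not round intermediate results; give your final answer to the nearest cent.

€458.20

D_1 = 10.64574
D_2 = 12.84941
D_3 = 15.50924
Terminal value at year 3: TV = D_3×(1+g_2)/(r−g_2) = 16.39326/0.03 = 546.44207
P_0 = D_1/(1+r)^1 + D_2/(1+r)^2 + D_3/(1+r)^3 + TV/(1+r)^3
    = 9.79369 + 10.87487 + 12.07541 + 425.45683 = 458.20079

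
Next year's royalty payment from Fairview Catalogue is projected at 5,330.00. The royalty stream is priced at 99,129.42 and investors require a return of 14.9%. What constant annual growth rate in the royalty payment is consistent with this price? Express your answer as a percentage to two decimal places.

P = D₁/(r−g) ⇒ g = r − D₁/P = 0.149 − 5,330.00/99,129.42 = 0.095232

9.52%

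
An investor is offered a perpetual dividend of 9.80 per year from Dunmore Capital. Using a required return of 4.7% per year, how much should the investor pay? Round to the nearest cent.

Level perpetuity: PV = C / r = 9.80 / 0.047 = 208.51

208.51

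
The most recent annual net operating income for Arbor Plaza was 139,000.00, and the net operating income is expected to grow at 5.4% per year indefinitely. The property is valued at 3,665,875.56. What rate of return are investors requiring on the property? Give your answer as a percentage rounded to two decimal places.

9.40%

D₁ = 139,000.00 × 1.054 = 146,506.0000
P = D₁/(r − g) ⇒ r = D₁/P + g = 146,506.0000/3,665,875.56 + 0.054 = 0.039965 + 0.054 = 0.093965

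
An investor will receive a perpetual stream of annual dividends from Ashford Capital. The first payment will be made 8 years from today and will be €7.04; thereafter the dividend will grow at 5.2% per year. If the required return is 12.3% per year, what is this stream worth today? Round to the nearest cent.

€44.02

Value at end of year 7: C₁ / (r − g) = €7.04 / (0.123 − 0.052) = €99.1549
Discount to today: PV = €99.1549 / (1 + 0.123)^7 = €99.1549 / 2.252466 = €44.02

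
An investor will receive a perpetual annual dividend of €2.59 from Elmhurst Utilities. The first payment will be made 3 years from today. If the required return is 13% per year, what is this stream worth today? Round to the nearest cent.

€15.60

Value at end of year 2: C / r = €2.59 / 0.13 = €19.9231
Discount to today: PV = €19.9231 / (1 + 0.13)^2 = €19.9231 / 1.276900 = €15.60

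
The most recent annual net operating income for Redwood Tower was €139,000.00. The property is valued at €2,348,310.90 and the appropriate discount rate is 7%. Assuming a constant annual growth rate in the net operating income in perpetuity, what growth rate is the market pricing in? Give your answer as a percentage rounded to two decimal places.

1.02%

P = D₀(1+g)/(r−g) ⇒ P(r−g) = D₀(1+g) ⇒ g(P+D₀) = P·r − D₀
g = (P·r − D₀)/(P + D₀) = (€2,348,310.90×0.07 − €139,000.00) / (€2,348,310.90 + €139,000.00) = 0.010204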